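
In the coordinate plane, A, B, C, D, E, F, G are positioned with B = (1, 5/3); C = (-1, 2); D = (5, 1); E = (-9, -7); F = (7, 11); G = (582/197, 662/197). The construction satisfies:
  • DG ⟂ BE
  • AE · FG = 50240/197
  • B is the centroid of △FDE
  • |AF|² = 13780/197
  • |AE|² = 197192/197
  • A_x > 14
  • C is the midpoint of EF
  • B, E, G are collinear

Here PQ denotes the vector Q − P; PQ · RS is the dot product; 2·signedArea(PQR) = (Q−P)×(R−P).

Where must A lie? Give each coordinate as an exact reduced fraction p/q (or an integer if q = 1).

A = (2937/197, 2703/197)

1. A_x = 2937/197  [line 797/197·x + 1505/197·y + -32532/197 = 0 ∩ |AF|² = 13780/197]
2. A_y = 2703/197  [line 797/197·x + 1505/197·y + -32532/197 = 0 ∩ |AF|² = 13780/197]
   → A = (2937/197, 2703/197)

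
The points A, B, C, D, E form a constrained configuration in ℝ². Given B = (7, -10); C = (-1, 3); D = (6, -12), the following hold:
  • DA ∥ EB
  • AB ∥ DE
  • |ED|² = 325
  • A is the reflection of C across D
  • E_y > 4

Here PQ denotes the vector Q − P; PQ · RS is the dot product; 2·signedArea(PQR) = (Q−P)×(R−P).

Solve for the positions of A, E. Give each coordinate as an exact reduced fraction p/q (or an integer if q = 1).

1. A_x = 13  [A is the reflection of C across D]
2. A_y = -27  [A is the reflection of C across D]
   → A = (13, -27)
3. E_x = 0  [DA ∥ EB ∩ AB ∥ DE]
4. E_y = 5  [DA ∥ EB ∩ AB ∥ DE]
   → E = (0, 5)

A = (13, -27)
E = (0, 5)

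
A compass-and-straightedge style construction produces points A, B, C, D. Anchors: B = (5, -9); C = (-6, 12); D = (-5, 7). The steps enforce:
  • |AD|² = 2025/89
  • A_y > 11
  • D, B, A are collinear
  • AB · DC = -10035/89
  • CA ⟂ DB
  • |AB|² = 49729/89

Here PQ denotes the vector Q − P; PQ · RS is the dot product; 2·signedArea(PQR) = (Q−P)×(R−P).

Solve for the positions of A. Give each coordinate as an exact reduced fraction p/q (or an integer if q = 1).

1. A_x = -670/89  [D, B, A are collinear ∩ CA ⟂ DB]
2. A_y = 983/89  [D, B, A are collinear ∩ CA ⟂ DB]
   → A = (-670/89, 983/89)

A = (-670/89, 983/89)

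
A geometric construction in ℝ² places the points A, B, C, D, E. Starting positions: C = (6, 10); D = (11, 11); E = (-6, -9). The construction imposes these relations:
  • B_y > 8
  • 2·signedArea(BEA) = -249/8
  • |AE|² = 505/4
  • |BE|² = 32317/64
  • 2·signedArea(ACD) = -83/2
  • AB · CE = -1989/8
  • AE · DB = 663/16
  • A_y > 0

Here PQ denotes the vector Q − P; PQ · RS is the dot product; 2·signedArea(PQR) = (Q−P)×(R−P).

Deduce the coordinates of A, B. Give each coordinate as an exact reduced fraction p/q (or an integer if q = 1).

1. A_x = 0  [line -1·x + 5·y + -5/2 = 0 ∩ |AE|² = 505/4]
2. A_y = 1/2  [line -1·x + 5·y + -5/2 = 0 ∩ |AE|² = 505/4]
   → A = (0, 1/2)
3. B_x = 33/4  [2·signedArea(BEA) = -249/8 ∩ AE · DB = 663/16]
4. B_y = 67/8  [2·signedArea(BEA) = -249/8 ∩ AE · DB = 663/16]
   → B = (33/4, 67/8)

A = (0, 1/2)
B = (33/4, 67/8)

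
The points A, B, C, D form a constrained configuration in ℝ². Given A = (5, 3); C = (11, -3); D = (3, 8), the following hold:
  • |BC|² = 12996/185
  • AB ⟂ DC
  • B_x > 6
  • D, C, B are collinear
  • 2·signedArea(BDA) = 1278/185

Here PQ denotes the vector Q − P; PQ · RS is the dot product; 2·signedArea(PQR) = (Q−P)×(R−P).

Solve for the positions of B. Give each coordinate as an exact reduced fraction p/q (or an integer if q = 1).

B = (1123/185, 699/185)

1. B_x = 1123/185  [D, C, B are collinear ∩ AB ⟂ DC]
2. B_y = 699/185  [D, C, B are collinear ∩ AB ⟂ DC]
   → B = (1123/185, 699/185)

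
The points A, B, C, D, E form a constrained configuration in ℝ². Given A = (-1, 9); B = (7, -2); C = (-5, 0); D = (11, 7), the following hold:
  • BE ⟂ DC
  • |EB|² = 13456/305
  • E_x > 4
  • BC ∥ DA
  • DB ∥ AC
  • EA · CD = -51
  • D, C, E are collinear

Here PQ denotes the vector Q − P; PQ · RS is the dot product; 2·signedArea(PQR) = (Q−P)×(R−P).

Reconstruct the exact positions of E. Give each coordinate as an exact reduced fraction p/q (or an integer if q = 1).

E = (1323/305, 1246/305)

1. E_x = 1323/305  [D, C, E are collinear ∩ BE ⟂ DC]
2. E_y = 1246/305  [D, C, E are collinear ∩ BE ⟂ DC]
   → E = (1323/305, 1246/305)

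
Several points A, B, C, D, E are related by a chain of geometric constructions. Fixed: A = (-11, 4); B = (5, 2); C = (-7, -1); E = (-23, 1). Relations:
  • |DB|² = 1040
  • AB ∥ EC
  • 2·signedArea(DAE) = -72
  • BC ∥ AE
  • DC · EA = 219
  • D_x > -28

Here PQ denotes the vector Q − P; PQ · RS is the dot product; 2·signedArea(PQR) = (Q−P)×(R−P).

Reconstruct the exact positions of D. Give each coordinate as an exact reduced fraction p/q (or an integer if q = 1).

1. D_x = -27  [DC · EA = 219 ∩ 2·signedArea(DAE) = -72]
2. D_y = 6  [DC · EA = 219 ∩ 2·signedArea(DAE) = -72]
   → D = (-27, 6)

D = (-27, 6)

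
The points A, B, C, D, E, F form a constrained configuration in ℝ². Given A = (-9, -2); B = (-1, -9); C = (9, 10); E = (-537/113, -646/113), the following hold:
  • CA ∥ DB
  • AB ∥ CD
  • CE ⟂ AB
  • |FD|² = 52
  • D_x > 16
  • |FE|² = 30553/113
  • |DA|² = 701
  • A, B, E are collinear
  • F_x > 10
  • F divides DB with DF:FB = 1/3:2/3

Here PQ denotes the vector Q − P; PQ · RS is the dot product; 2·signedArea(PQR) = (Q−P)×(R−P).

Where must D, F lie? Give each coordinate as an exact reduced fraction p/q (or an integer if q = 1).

1. D_x = 17  [CA ∥ DB ∩ AB ∥ CD]
2. D_y = 3  [CA ∥ DB ∩ AB ∥ CD]
   → D = (17, 3)
3. F_x = 11  [F divides DB with DF:FB = 1/3:2/3]
4. F_y = -1  [F divides DB with DF:FB = 1/3:2/3]
   → F = (11, -1)

D = (17, 3)
F = (11, -1)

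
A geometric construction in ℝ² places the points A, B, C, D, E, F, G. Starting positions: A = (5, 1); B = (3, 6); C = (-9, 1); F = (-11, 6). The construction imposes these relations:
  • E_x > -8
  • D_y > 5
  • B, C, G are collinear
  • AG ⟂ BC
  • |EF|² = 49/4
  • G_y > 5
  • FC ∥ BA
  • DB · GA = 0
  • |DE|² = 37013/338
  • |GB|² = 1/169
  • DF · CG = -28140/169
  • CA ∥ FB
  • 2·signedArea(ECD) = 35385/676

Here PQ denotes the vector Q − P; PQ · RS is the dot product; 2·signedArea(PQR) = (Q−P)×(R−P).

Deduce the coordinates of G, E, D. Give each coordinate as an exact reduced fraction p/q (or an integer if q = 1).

1. G_x = 495/169  [B, C, G are collinear ∩ AG ⟂ BC]
2. G_y = 1009/169  [B, C, G are collinear ∩ AG ⟂ BC]
   → G = (495/169, 1009/169)
3. D_x = 501/169  [DB · GA = 0 ∩ DF · CG = -28140/169]
4. D_y = 2023/338  [DB · GA = 0 ∩ DF · CG = -28140/169]
   → D = (501/169, 2023/338)
5. E_x = -15/2  [line -1685/338·x + 2022/169·y + -73803/676 = 0 ∩ |EF|² = 49/4]
6. E_y = 6  [line -1685/338·x + 2022/169·y + -73803/676 = 0 ∩ |EF|² = 49/4]
   → E = (-15/2, 6)

D = (501/169, 2023/338)
E = (-15/2, 6)
G = (495/169, 1009/169)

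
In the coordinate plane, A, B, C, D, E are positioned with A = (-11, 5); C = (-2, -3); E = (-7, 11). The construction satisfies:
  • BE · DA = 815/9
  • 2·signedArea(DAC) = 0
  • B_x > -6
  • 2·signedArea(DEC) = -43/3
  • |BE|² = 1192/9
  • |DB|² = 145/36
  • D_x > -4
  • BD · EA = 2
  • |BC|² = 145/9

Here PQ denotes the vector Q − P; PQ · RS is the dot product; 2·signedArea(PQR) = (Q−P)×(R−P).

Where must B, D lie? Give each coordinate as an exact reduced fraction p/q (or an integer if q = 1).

B = (-5, -1/3)
D = (-7/2, -5/3)

1. D_x = -7/2  [2·signedArea(DAC) = 0 ∩ 2·signedArea(DEC) = -43/3]
2. D_y = -5/3  [2·signedArea(DAC) = 0 ∩ 2·signedArea(DEC) = -43/3]
   → D = (-7/2, -5/3)
3. B_x = -5  [BE · DA = 815/9 ∩ BD · EA = 2]
4. B_y = -1/3  [BE · DA = 815/9 ∩ BD · EA = 2]
   → B = (-5, -1/3)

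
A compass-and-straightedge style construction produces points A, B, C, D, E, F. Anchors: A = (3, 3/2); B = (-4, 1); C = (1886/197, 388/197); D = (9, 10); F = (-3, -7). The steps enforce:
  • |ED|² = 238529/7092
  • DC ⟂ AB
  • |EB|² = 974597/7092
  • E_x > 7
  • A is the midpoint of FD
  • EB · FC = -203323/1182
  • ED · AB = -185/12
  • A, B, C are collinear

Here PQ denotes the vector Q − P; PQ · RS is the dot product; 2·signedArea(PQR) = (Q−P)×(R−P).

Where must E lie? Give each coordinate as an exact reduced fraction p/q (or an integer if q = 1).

E = (4250/591, 1769/394)

1. E_x = 4250/591  [EB · FC = -203323/1182 ∩ ED · AB = -185/12]
2. E_y = 1769/394  [EB · FC = -203323/1182 ∩ ED · AB = -185/12]
   → E = (4250/591, 1769/394)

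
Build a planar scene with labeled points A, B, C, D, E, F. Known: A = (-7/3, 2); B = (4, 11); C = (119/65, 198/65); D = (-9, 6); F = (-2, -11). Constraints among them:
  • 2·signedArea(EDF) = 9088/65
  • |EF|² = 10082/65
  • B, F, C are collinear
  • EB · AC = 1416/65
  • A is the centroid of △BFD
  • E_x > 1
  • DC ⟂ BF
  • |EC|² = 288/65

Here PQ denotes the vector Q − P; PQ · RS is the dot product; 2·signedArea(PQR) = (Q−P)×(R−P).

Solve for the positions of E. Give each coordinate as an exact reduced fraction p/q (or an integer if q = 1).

1. E_x = 83/65  [2·signedArea(EDF) = 9088/65 ∩ EB · AC = 1416/65]
2. E_y = 66/65  [2·signedArea(EDF) = 9088/65 ∩ EB · AC = 1416/65]
   → E = (83/65, 66/65)

E = (83/65, 66/65)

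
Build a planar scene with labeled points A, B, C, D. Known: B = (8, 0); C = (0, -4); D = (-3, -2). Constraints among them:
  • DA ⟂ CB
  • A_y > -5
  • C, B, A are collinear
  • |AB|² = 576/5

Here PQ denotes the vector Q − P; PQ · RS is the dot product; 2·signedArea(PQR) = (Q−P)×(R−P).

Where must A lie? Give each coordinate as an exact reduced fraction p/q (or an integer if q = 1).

1. A_x = -8/5  [C, B, A are collinear ∩ DA ⟂ CB]
2. A_y = -24/5  [C, B, A are collinear ∩ DA ⟂ CB]
   → A = (-8/5, -24/5)

A = (-8/5, -24/5)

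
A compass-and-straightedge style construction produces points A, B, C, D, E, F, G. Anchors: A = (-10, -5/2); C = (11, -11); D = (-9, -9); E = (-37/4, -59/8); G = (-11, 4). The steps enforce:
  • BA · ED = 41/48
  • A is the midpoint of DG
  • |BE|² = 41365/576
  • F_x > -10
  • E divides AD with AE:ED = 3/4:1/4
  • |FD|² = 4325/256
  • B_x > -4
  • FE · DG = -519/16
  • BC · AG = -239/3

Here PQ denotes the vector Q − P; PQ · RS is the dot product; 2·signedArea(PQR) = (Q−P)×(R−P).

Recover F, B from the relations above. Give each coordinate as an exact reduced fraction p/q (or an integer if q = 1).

1. F_x = -77/8  [line 2·x + -13·y + -719/16 = 0 ∩ |FD|² = 4325/256]
2. F_y = -79/16  [line 2·x + -13·y + -719/16 = 0 ∩ |FD|² = 4325/256]
   → F = (-77/8, -79/16)
3. B_x = -11/3  [line -1/4·x + 13/8·y + 17/24 = 0 ∩ |BE|² = 41365/576]
4. B_y = -1  [line -1/4·x + 13/8·y + 17/24 = 0 ∩ |BE|² = 41365/576]
   → B = (-11/3, -1)

B = (-11/3, -1)
F = (-77/8, -79/16)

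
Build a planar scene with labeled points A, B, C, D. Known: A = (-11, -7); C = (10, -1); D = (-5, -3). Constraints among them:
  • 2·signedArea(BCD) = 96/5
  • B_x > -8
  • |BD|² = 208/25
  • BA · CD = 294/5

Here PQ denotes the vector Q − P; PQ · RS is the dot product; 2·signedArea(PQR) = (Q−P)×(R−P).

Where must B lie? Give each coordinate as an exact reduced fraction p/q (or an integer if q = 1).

B = (-37/5, -23/5)

1. B_x = -37/5  [2·signedArea(BCD) = 96/5 ∩ BA · CD = 294/5]
2. B_y = -23/5  [2·signedArea(BCD) = 96/5 ∩ BA · CD = 294/5]
   → B = (-37/5, -23/5)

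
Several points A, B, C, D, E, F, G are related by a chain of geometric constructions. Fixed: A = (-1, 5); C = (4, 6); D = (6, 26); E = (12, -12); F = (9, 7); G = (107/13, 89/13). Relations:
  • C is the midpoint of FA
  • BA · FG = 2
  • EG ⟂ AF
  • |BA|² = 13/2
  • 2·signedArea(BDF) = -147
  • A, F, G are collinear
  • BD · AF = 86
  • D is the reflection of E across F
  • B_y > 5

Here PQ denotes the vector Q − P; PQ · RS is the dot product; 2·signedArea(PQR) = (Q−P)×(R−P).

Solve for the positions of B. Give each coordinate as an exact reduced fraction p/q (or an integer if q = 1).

B = (3/2, 11/2)

1. B_x = 3/2  [BA · FG = 2 ∩ 2·signedArea(BDF) = -147]
2. B_y = 11/2  [BA · FG = 2 ∩ 2·signedArea(BDF) = -147]
   → B = (3/2, 11/2)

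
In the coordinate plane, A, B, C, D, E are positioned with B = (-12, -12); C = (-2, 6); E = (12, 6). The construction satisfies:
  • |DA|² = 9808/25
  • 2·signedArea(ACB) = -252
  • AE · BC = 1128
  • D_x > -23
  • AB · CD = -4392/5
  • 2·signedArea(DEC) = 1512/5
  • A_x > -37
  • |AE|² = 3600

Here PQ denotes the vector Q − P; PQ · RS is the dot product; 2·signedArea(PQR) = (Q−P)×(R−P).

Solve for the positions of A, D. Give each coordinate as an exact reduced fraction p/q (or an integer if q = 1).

A = (-36, -30)
D = (-112/5, -78/5)

1. A_x = -36  [2·signedArea(ACB) = -252 ∩ AE · BC = 1128]
2. A_y = -30  [2·signedArea(ACB) = -252 ∩ AE · BC = 1128]
   → A = (-36, -30)
3. D_x = -112/5  [2·signedArea(DEC) = 1512/5 ∩ AB · CD = -4392/5]
4. D_y = -78/5  [2·signedArea(DEC) = 1512/5 ∩ AB · CD = -4392/5]
   → D = (-112/5, -78/5)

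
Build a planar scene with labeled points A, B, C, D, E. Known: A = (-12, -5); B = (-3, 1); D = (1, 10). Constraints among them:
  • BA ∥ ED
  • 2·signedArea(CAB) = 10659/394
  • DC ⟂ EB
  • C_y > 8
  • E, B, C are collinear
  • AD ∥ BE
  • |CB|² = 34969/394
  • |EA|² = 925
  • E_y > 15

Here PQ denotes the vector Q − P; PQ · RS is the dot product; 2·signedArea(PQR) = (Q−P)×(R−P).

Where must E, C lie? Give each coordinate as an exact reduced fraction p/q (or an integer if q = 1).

1. E_x = 10  [BA ∥ ED ∩ AD ∥ BE]
2. E_y = 16  [BA ∥ ED ∩ AD ∥ BE]
   → E = (10, 16)
3. C_x = 1249/394  [E, B, C are collinear ∩ DC ⟂ EB]
4. C_y = 3199/394  [E, B, C are collinear ∩ DC ⟂ EB]
   → C = (1249/394, 3199/394)

C = (1249/394, 3199/394)
E = (10, 16)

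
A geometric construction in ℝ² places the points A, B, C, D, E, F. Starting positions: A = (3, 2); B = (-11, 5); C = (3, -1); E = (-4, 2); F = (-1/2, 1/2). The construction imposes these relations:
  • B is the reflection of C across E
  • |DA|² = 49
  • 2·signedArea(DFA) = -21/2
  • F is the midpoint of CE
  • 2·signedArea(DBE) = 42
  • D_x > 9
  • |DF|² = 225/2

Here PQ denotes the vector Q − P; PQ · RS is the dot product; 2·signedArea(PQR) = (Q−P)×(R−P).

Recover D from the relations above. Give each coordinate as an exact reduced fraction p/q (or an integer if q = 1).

1. D_x = 10  [2·signedArea(DBE) = 42 ∩ 2·signedArea(DFA) = -21/2]
2. D_y = 2  [2·signedArea(DBE) = 42 ∩ 2·signedArea(DFA) = -21/2]
   → D = (10, 2)

D = (10, 2)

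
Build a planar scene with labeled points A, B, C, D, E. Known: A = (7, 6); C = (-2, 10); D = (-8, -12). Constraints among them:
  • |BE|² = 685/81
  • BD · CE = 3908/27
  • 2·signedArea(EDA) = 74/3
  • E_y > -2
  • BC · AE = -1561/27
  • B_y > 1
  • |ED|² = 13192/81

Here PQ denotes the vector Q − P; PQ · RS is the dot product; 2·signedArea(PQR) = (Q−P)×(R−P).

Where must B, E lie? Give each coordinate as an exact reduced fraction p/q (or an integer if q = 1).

B = (-1, 4/3)
E = (-2/3, -14/9)

1. E_x = -2/3  [line -18·x + 15·y + 34/3 = 0 ∩ |ED|² = 13192/81]
2. E_y = -14/9  [line -18·x + 15·y + 34/3 = 0 ∩ |ED|² = 13192/81]
   → E = (-2/3, -14/9)
3. B_x = -1  [BD · CE = 3908/27 ∩ BC · AE = -1561/27]
4. B_y = 4/3  [BD · CE = 3908/27 ∩ BC · AE = -1561/27]
   → B = (-1, 4/3)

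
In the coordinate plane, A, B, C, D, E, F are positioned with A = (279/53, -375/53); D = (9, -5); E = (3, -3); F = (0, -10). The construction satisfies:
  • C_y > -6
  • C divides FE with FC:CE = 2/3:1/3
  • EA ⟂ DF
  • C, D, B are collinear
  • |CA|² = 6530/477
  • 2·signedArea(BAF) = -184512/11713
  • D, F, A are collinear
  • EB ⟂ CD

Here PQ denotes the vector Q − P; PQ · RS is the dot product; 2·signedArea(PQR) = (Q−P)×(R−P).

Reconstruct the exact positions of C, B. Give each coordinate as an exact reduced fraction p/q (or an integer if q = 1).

B = (687/221, -1167/221)
C = (2, -16/3)

1. C_x = 2  [C divides FE with FC:CE = 2/3:1/3]
2. C_y = -16/3  [C divides FE with FC:CE = 2/3:1/3]
   → C = (2, -16/3)
3. B_x = 687/221  [C, D, B are collinear ∩ EB ⟂ CD]
4. B_y = -1167/221  [C, D, B are collinear ∩ EB ⟂ CD]
   → B = (687/221, -1167/221)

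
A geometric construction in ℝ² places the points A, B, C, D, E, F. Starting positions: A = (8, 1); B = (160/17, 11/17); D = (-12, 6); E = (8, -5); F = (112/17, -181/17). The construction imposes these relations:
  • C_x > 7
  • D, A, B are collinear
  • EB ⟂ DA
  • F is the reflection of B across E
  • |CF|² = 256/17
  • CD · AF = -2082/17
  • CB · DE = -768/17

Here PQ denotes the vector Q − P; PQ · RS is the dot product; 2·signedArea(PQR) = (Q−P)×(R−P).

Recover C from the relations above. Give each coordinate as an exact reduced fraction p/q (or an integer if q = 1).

C = (128/17, -117/17)

1. C_x = 128/17  [CD · AF = -2082/17 ∩ CB · DE = -768/17]
2. C_y = -117/17  [CD · AF = -2082/17 ∩ CB · DE = -768/17]
   → C = (128/17, -117/17)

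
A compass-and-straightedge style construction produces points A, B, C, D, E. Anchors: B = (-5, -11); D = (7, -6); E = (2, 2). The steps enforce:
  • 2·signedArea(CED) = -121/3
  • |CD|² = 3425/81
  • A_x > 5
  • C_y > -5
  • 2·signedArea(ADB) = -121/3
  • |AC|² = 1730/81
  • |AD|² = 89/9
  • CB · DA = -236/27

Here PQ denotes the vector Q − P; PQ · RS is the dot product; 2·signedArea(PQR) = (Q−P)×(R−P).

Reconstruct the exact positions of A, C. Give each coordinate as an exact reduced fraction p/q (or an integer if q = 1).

A = (16/3, -10/3)
C = (7/9, -37/9)

1. C_x = 7/9  [line 8·x + 5·y + 43/3 = 0 ∩ |CD|² = 3425/81]
2. C_y = -37/9  [line 8·x + 5·y + 43/3 = 0 ∩ |CD|² = 3425/81]
   → C = (7/9, -37/9)
3. A_x = 16/3  [2·signedArea(ADB) = -121/3 ∩ CB · DA = -236/27]
4. A_y = -10/3  [2·signedArea(ADB) = -121/3 ∩ CB · DA = -236/27]
   → A = (16/3, -10/3)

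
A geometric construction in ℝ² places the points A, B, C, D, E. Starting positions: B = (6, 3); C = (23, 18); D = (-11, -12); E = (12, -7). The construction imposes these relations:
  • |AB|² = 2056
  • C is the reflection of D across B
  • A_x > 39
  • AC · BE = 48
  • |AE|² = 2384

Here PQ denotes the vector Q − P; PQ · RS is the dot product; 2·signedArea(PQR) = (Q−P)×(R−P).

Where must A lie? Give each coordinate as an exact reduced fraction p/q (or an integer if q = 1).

A = (40, 33)

1. A_x = 40  [line -6·x + 10·y + -90 = 0 ∩ |AB|² = 2056]
2. A_y = 33  [line -6·x + 10·y + -90 = 0 ∩ |AB|² = 2056]
   → A = (40, 33)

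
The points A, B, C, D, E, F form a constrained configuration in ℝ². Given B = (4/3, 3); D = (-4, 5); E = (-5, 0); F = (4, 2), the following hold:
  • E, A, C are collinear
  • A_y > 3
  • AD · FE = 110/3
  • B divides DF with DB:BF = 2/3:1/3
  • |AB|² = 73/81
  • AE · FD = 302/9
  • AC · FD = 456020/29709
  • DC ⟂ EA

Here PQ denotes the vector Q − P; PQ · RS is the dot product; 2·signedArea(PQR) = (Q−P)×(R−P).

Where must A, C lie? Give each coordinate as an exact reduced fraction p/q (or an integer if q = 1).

1. A_x = 4/9  [AE · FD = 302/9 ∩ AD · FE = 110/3]
2. A_y = 10/3  [AE · FD = 302/9 ∩ AD · FE = 110/3]
   → A = (4/9, 10/3)
3. C_x = -6754/3301  [E, A, C are collinear ∩ DC ⟂ EA]
4. C_y = 5970/3301  [E, A, C are collinear ∩ DC ⟂ EA]
   → C = (-6754/3301, 5970/3301)

A = (4/9, 10/3)
C = (-6754/3301, 5970/3301)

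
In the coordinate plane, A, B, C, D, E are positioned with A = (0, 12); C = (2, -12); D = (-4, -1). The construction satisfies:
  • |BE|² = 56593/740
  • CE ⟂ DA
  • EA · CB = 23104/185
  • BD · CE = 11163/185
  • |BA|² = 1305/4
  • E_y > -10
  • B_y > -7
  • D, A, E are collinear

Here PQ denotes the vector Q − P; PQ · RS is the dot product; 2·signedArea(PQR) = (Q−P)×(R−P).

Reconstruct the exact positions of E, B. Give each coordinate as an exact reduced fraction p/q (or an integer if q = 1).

B = (3/2, -6)
E = (-1216/185, -1732/185)

1. E_x = -1216/185  [D, A, E are collinear ∩ CE ⟂ DA]
2. E_y = -1732/185  [D, A, E are collinear ∩ CE ⟂ DA]
   → E = (-1216/185, -1732/185)
3. B_x = 3/2  [BD · CE = 11163/185 ∩ EA · CB = 23104/185]
4. B_y = -6  [BD · CE = 11163/185 ∩ EA · CB = 23104/185]
   → B = (3/2, -6)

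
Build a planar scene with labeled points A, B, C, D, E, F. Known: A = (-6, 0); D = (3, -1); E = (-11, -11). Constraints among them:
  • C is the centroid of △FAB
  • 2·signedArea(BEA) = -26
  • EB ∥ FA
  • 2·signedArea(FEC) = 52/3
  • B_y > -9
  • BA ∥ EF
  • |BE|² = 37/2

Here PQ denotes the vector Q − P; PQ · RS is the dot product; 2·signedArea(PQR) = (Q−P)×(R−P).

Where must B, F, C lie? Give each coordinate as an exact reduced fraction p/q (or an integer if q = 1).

B = (-15/2, -17/2)
C = (-23/3, -11/3)
F = (-19/2, -5/2)

1. B_x = -15/2  [line -11·x + 5·y + -40 = 0 ∩ |BE|² = 37/2]
2. B_y = -17/2  [line -11·x + 5·y + -40 = 0 ∩ |BE|² = 37/2]
   → B = (-15/2, -17/2)
3. F_x = -19/2  [EB ∥ FA ∩ BA ∥ EF]
4. F_y = -5/2  [EB ∥ FA ∩ BA ∥ EF]
   → F = (-19/2, -5/2)
5. C_x = -23/3  [C is the centroid of △FAB]
6. C_y = -11/3  [C is the centroid of △FAB]
   → C = (-23/3, -11/3)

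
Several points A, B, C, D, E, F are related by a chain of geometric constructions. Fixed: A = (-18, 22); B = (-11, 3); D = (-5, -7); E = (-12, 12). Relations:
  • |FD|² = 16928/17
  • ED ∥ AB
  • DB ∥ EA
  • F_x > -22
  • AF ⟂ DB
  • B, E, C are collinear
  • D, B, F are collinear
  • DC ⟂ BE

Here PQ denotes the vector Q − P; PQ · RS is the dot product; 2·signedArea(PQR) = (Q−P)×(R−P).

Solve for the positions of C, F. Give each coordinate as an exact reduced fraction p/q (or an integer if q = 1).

C = (-403/41, -309/41)
F = (-361/17, 341/17)

1. C_x = -403/41  [B, E, C are collinear ∩ DC ⟂ BE]
2. C_y = -309/41  [B, E, C are collinear ∩ DC ⟂ BE]
   → C = (-403/41, -309/41)
3. F_x = -361/17  [D, B, F are collinear ∩ AF ⟂ DB]
4. F_y = 341/17  [D, B, F are collinear ∩ AF ⟂ DB]
   → F = (-361/17, 341/17)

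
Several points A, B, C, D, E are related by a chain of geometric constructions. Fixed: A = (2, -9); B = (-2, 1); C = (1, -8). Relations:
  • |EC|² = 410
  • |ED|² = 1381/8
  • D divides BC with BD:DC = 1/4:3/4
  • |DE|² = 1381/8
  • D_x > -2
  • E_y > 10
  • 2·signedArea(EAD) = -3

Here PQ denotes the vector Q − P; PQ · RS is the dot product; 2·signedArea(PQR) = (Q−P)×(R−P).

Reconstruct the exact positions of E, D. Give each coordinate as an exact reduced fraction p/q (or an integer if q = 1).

1. D_x = -5/4  [D divides BC with BD:DC = 1/4:3/4]
2. D_y = -5/4  [D divides BC with BD:DC = 1/4:3/4]
   → D = (-5/4, -5/4)
3. E_x = -6  [line -31/4·x + -13/4·y + -43/4 = 0 ∩ |ED|² = 1381/8]
4. E_y = 11  [line -31/4·x + -13/4·y + -43/4 = 0 ∩ |ED|² = 1381/8]
   → E = (-6, 11)

D = (-5/4, -5/4)
E = (-6, 11)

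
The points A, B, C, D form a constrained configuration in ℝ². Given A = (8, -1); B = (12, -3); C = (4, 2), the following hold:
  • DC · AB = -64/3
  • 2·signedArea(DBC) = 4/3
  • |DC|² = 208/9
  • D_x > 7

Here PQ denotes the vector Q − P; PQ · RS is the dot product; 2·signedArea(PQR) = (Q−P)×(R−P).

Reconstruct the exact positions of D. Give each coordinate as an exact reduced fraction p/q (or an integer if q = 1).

1. D_x = 8  [2·signedArea(DBC) = 4/3 ∩ DC · AB = -64/3]
2. D_y = -2/3  [2·signedArea(DBC) = 4/3 ∩ DC · AB = -64/3]
   → D = (8, -2/3)

D = (8, -2/3)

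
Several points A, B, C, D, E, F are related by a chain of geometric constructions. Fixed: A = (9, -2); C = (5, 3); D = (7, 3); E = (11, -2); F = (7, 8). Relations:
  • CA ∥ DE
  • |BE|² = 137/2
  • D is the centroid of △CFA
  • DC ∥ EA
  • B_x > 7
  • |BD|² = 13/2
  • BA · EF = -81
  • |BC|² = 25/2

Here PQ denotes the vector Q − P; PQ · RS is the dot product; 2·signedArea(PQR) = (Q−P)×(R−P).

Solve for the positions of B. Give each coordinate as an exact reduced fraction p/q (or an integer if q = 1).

B = (15/2, 11/2)

1. B_x = 15/2  [line 4·x + -10·y + 25 = 0 ∩ |BC|² = 25/2]
2. B_y = 11/2  [line 4·x + -10·y + 25 = 0 ∩ |BC|² = 25/2]
   → B = (15/2, 11/2)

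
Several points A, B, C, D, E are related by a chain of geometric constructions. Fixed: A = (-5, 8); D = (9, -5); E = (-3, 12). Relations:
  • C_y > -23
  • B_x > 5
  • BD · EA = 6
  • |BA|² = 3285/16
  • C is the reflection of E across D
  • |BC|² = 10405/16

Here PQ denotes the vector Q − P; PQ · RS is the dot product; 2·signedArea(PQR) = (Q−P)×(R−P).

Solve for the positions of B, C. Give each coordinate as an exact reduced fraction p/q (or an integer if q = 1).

B = (11/2, -7/4)
C = (21, -22)

1. B_x = 11/2  [line 2·x + 4·y + -4 = 0 ∩ |BA|² = 3285/16]
2. B_y = -7/4  [line 2·x + 4·y + -4 = 0 ∩ |BA|² = 3285/16]
   → B = (11/2, -7/4)
3. C_x = 21  [C is the reflection of E across D]
4. C_y = -22  [C is the reflection of E across D]
   → C = (21, -22)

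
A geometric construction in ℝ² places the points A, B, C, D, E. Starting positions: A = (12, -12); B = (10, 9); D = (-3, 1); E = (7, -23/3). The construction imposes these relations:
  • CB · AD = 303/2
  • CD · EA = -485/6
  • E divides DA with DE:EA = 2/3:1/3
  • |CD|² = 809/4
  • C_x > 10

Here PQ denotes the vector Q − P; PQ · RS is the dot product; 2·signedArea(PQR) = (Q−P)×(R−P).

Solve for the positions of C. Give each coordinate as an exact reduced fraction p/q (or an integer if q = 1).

C = (11, -3/2)

1. C_x = 11  [line 15·x + -13·y + -369/2 = 0 ∩ |CD|² = 809/4]
2. C_y = -3/2  [line 15·x + -13·y + -369/2 = 0 ∩ |CD|² = 809/4]
   → C = (11, -3/2)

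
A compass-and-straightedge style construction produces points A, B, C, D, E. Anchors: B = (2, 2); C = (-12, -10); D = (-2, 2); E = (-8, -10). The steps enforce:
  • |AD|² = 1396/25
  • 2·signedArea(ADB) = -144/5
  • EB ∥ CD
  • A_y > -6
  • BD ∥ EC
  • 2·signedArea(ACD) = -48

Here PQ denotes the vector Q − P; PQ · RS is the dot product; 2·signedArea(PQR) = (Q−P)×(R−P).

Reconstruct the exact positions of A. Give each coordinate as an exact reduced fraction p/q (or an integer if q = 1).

1. A_x = -4  [2·signedArea(ADB) = -144/5 ∩ 2·signedArea(ACD) = -48]
2. A_y = -26/5  [2·signedArea(ADB) = -144/5 ∩ 2·signedArea(ACD) = -48]
   → A = (-4, -26/5)

A = (-4, -26/5)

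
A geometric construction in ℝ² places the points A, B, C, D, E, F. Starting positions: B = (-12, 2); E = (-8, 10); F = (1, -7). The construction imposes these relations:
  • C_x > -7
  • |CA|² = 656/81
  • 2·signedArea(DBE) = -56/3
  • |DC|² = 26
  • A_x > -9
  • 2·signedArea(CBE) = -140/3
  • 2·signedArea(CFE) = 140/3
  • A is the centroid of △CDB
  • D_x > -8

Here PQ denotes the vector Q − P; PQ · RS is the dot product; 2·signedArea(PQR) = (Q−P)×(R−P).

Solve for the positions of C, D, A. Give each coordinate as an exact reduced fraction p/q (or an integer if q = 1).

A = (-77/9, 31/9)
C = (-19/3, 5/3)
D = (-22/3, 20/3)

1. C_x = -19/3  [2·signedArea(CBE) = -140/3 ∩ 2·signedArea(CFE) = 140/3]
2. C_y = 5/3  [2·signedArea(CBE) = -140/3 ∩ 2·signedArea(CFE) = 140/3]
   → C = (-19/3, 5/3)
3. D_x = -22/3  [line -8·x + 4·y + -256/3 = 0 ∩ |DC|² = 26]
4. D_y = 20/3  [line -8·x + 4·y + -256/3 = 0 ∩ |DC|² = 26]
   → D = (-22/3, 20/3)
5. A_x = -77/9  [A is the centroid of △CDB]
6. A_y = 31/9  [A is the centroid of △CDB]
   → A = (-77/9, 31/9)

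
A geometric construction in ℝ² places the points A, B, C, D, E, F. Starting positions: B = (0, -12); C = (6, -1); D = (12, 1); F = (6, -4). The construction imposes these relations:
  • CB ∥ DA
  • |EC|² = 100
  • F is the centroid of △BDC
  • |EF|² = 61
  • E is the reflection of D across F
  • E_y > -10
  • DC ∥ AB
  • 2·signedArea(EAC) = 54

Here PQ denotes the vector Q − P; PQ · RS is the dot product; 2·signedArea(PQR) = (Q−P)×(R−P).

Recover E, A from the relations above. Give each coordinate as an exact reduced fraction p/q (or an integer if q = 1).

A = (6, -10)
E = (0, -9)

1. E_x = 0  [E is the reflection of D across F]
2. E_y = -9  [E is the reflection of D across F]
   → E = (0, -9)
3. A_x = 6  [DC ∥ AB ∩ CB ∥ DA]
4. A_y = -10  [DC ∥ AB ∩ CB ∥ DA]
   → A = (6, -10)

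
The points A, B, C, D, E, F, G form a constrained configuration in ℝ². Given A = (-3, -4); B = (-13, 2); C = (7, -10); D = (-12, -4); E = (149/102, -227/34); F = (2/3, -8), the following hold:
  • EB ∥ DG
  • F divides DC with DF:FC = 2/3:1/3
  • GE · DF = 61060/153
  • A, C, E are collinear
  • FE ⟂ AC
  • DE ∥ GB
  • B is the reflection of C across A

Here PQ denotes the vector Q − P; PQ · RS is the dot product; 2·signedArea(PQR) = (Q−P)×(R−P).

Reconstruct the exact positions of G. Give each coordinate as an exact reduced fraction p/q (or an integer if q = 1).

G = (-2699/102, 159/34)

1. G_x = -2699/102  [DE ∥ GB ∩ EB ∥ DG]
2. G_y = 159/34  [DE ∥ GB ∩ EB ∥ DG]
   → G = (-2699/102, 159/34)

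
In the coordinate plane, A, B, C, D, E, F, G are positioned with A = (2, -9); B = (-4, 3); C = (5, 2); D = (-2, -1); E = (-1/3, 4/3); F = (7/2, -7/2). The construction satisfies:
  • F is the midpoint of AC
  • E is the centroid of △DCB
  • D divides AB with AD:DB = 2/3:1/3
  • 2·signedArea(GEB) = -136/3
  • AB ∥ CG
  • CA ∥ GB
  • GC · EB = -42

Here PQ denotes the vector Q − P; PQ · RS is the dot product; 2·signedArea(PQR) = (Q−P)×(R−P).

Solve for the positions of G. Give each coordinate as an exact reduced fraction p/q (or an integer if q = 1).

1. G_x = -1  [CA ∥ GB ∩ AB ∥ CG]
2. G_y = 14  [CA ∥ GB ∩ AB ∥ CG]
   → G = (-1, 14)

G = (-1, 14)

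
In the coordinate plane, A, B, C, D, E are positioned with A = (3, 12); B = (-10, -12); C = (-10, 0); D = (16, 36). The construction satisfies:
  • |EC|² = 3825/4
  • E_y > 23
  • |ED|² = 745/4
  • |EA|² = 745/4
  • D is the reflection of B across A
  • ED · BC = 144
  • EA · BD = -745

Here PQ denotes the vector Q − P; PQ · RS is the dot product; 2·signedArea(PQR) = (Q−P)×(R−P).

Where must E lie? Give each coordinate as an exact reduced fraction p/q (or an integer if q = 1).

1. E_x = 19/2  [EA · BD = -745 ∩ ED · BC = 144]
2. E_y = 24  [EA · BD = -745 ∩ ED · BC = 144]
   → E = (19/2, 24)

E = (19/2, 24)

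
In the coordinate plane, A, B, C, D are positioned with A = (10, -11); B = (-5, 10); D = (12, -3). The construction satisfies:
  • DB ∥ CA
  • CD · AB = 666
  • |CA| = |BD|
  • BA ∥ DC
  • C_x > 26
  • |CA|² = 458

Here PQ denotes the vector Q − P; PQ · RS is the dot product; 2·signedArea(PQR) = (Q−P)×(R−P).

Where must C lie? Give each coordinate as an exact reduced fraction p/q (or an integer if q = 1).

1. C_x = 27  [DB ∥ CA ∩ BA ∥ DC]
2. C_y = -24  [DB ∥ CA ∩ BA ∥ DC]
   → C = (27, -24)

C = (27, -24)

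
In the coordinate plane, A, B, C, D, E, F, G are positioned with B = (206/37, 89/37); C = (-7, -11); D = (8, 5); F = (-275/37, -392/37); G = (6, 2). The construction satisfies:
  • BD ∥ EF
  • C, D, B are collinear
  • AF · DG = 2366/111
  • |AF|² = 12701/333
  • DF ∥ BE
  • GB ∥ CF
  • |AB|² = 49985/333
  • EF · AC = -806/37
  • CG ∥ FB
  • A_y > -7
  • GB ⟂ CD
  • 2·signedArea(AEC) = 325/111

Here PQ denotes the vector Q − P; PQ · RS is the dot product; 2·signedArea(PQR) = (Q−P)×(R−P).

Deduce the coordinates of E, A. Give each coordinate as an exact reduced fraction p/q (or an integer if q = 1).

A = (-8/3, -20/3)
E = (-365/37, -488/37)

1. E_x = -365/37  [BD ∥ EF ∩ DF ∥ BE]
2. E_y = -488/37  [BD ∥ EF ∩ DF ∥ BE]
   → E = (-365/37, -488/37)
3. A_x = -8/3  [2·signedArea(AEC) = 325/111 ∩ AF · DG = 2366/111]
4. A_y = -20/3  [2·signedArea(AEC) = 325/111 ∩ AF · DG = 2366/111]
   → A = (-8/3, -20/3)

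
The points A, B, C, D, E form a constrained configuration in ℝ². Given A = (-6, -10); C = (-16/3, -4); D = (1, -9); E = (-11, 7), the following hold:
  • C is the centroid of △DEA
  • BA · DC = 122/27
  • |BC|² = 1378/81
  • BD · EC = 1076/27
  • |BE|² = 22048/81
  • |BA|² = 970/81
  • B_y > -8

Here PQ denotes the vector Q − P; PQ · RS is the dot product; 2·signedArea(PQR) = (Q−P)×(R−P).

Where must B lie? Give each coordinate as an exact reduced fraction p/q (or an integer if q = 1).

B = (-31/9, -23/3)

1. B_x = -31/9  [BD · EC = 1076/27 ∩ BA · DC = 122/27]
2. B_y = -23/3  [BD · EC = 1076/27 ∩ BA · DC = 122/27]
   → B = (-31/9, -23/3)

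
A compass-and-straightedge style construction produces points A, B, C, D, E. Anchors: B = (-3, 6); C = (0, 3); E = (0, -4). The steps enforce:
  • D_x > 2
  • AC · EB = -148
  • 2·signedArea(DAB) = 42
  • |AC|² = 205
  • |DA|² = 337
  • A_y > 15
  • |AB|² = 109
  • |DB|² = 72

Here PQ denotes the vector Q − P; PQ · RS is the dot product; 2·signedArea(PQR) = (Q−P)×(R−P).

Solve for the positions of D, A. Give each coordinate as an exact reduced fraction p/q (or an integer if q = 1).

1. A_x = -6  [line 3·x + -10·y + 178 = 0 ∩ |AB|² = 109]
2. A_y = 16  [line 3·x + -10·y + 178 = 0 ∩ |AB|² = 109]
   → A = (-6, 16)
3. D_x = 3  [line 10·x + 3·y + -30 = 0 ∩ |DB|² = 72]
4. D_y = 0  [line 10·x + 3·y + -30 = 0 ∩ |DB|² = 72]
   → D = (3, 0)

A = (-6, 16)
D = (3, 0)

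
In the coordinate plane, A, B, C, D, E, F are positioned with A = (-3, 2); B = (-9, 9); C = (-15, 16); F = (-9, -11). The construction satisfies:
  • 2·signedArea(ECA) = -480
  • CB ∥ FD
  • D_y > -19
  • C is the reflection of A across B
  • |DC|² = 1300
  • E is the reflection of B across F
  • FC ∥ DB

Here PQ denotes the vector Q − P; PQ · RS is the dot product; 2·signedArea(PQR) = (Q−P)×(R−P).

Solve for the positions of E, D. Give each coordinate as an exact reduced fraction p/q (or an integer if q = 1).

D = (-3, -18)
E = (-9, -31)

1. E_x = -9  [E is the reflection of B across F]
2. E_y = -31  [E is the reflection of B across F]
   → E = (-9, -31)
3. D_x = -3  [FC ∥ DB ∩ CB ∥ FD]
4. D_y = -18  [FC ∥ DB ∩ CB ∥ FD]
   → D = (-3, -18)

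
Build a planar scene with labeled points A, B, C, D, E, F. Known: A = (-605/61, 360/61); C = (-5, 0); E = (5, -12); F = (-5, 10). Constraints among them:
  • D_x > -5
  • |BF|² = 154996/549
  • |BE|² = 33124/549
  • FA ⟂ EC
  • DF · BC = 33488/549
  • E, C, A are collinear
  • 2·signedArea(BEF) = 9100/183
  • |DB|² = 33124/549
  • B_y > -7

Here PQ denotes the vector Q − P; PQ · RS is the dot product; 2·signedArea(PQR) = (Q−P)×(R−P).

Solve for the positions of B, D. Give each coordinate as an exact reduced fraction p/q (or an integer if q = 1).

1. B_x = 5/183  [line -22·x + -10·y + -10930/183 = 0 ∩ |BE|² = 33124/549]
2. B_y = -368/61  [line -22·x + -10·y + -10930/183 = 0 ∩ |BE|² = 33124/549]
   → B = (5/183, -368/61)
3. D_x = -905/183  [line 920/183·x + -368/61·y + 13432/549 = 0 ∩ |DB|² = 33124/549]
4. D_y = -4/61  [line 920/183·x + -368/61·y + 13432/549 = 0 ∩ |DB|² = 33124/549]
   → D = (-905/183, -4/61)

B = (5/183, -368/61)
D = (-905/183, -4/61)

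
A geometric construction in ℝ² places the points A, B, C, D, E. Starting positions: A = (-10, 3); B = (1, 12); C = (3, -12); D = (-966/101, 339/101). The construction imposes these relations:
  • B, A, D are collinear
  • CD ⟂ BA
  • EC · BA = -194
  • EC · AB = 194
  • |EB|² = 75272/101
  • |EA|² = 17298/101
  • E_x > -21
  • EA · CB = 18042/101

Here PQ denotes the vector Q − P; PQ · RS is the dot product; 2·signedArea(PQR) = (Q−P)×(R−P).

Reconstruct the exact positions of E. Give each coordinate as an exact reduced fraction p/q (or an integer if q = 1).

1. E_x = -2033/101  [EC · BA = -194 ∩ EA · CB = 18042/101]
2. E_y = -534/101  [EC · BA = -194 ∩ EA · CB = 18042/101]
   → E = (-2033/101, -534/101)

E = (-2033/101, -534/101)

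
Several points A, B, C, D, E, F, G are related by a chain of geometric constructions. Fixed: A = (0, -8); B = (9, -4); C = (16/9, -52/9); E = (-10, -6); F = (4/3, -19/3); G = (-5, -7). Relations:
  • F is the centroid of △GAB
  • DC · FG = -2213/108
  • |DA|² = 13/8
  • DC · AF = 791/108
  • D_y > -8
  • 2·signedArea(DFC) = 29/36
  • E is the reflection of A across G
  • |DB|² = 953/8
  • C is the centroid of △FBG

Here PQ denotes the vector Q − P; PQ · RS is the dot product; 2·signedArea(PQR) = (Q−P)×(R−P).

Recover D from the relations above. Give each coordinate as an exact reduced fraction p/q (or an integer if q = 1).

1. D_x = -5/4  [DC · AF = 791/108 ∩ 2·signedArea(DFC) = 29/36]
2. D_y = -31/4  [DC · AF = 791/108 ∩ 2·signedArea(DFC) = 29/36]
   → D = (-5/4, -31/4)

D = (-5/4, -31/4)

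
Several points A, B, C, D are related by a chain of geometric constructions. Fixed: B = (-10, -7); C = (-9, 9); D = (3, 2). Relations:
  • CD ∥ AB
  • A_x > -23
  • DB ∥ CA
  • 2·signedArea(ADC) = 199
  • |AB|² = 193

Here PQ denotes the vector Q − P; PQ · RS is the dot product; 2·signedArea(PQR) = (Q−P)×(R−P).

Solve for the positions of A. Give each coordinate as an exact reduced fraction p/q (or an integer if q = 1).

A = (-22, 0)

1. A_x = -22  [CD ∥ AB ∩ DB ∥ CA]
2. A_y = 0  [CD ∥ AB ∩ DB ∥ CA]
   → A = (-22, 0)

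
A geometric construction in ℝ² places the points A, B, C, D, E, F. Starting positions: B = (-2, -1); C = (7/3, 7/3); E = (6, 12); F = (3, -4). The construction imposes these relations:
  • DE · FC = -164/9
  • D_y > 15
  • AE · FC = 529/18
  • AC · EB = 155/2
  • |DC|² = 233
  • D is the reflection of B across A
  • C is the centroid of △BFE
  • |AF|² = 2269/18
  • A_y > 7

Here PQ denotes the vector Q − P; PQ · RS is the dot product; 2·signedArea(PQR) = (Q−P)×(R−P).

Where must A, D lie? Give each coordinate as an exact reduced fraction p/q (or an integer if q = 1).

A = (25/6, 43/6)
D = (31/3, 46/3)

1. A_x = 25/6  [AC · EB = 155/2 ∩ AE · FC = 529/18]
2. A_y = 43/6  [AC · EB = 155/2 ∩ AE · FC = 529/18]
   → A = (25/6, 43/6)
3. D_x = 31/3  [D is the reflection of B across A]
4. D_y = 46/3  [D is the reflection of B across A]
   → D = (31/3, 46/3)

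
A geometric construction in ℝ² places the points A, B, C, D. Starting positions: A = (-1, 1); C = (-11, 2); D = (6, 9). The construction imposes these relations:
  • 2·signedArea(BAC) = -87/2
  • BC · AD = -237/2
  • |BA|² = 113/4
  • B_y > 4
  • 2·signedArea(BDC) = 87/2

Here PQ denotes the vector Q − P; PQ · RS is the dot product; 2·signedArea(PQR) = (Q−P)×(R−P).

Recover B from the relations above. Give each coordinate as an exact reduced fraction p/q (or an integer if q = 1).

1. B_x = 5/2  [2·signedArea(BDC) = 87/2 ∩ BC · AD = -237/2]
2. B_y = 5  [2·signedArea(BDC) = 87/2 ∩ BC · AD = -237/2]
   → B = (5/2, 5)

B = (5/2, 5)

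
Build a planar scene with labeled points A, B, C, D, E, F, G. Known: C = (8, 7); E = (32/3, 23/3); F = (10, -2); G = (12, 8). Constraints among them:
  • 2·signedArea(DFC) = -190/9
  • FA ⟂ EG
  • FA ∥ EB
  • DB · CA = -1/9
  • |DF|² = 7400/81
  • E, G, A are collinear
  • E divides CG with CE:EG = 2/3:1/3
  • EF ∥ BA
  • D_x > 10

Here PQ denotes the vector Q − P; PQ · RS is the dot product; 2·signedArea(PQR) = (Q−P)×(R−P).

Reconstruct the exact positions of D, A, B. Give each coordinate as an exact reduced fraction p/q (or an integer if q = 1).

A = (132/17, 118/17)
B = (430/51, 847/51)
D = (92/9, 68/9)

1. A_x = 132/17  [E, G, A are collinear ∩ FA ⟂ EG]
2. A_y = 118/17  [E, G, A are collinear ∩ FA ⟂ EG]
   → A = (132/17, 118/17)
3. B_x = 430/51  [EF ∥ BA ∩ FA ∥ EB]
4. B_y = 847/51  [EF ∥ BA ∩ FA ∥ EB]
   → B = (430/51, 847/51)
5. D_x = 92/9  [2·signedArea(DFC) = -190/9 ∩ DB · CA = -1/9]
6. D_y = 68/9  [2·signedArea(DFC) = -190/9 ∩ DB · CA = -1/9]
   → D = (92/9, 68/9)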